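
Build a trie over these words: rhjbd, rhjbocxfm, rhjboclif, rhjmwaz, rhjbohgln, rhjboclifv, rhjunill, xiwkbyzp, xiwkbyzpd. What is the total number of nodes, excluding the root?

36

Insert word by word; a character creates a node only if that edge doesn't already exist:
  "rhjbd" → 5 new (r, h, j, b, d)
  "rhjbocxfm" → prefix "rhjb" already present; 5 new (o, c, x, f, m)
  "rhjboclif" → prefix "rhjboc" already present; 3 new (l, i, f)
  "rhjmwaz" → prefix "rhj" already present; 4 new (m, w, a, z)
  "rhjbohgln" → prefix "rhjbo" already present; 4 new (h, g, l, n)
  "rhjboclifv" → prefix "rhjboclif" already present; 1 new (v)
  "rhjunill" → prefix "rhj" already present; 5 new (u, n, i, l, l)
  "xiwkbyzp" → 8 new (x, i, w, k, b, y, z, p)
  "xiwkbyzpd" → prefix "xiwkbyzp" already present; 1 new (d)
Total nodes = 5 + 5 + 3 + 4 + 4 + 1 + 5 + 8 + 1 = 36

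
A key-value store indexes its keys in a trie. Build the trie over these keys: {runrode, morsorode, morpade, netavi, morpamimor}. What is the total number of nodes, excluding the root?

31

Insert word by word; a character creates a node only if that edge doesn't already exist:
  "runrode" → 7 new (r, u, n, r, o, d, e)
  "morsorode" → 9 new (m, o, r, s, o, r, o, d, e)
  "morpade" → prefix "mor" already present; 4 new (p, a, d, e)
  "netavi" → 6 new (n, e, t, a, v, i)
  "morpamimor" → prefix "morpa" already present; 5 new (m, i, m, o, r)
Total nodes = 7 + 9 + 4 + 6 + 5 = 31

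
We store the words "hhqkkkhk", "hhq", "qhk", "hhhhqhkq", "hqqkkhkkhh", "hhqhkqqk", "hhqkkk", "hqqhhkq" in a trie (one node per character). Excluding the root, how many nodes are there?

35

For each word, the new-node count is its length minus the longest prefix already in the trie:
  "hhqkkkhk" → 8 new (h, h, q, k, k, k, h, k)
  "hhq" → prefix "hhq" already present; 0 new (none)
  "qhk" → 3 new (q, h, k)
  "hhhhqhkq" → prefix "hh" already present; 6 new (h, h, q, h, k, q)
  "hqqkkhkkhh" → prefix "h" already present; 9 new (q, q, k, k, h, k, k, h, h)
  "hhqhkqqk" → prefix "hhq" already present; 5 new (h, k, q, q, k)
  "hhqkkk" → prefix "hhqkkk" already present; 0 new (none)
  "hqqhhkq" → prefix "hqq" already present; 4 new (h, h, k, q)
Total nodes = 8 + 0 + 3 + 6 + 9 + 5 + 0 + 4 = 35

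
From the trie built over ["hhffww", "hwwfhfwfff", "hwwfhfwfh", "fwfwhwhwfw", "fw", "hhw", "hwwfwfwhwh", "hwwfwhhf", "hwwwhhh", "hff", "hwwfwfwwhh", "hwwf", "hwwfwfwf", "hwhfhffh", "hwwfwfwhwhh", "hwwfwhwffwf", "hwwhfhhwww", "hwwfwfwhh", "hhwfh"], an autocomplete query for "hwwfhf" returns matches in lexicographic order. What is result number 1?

Filter for "hwwfhf…" and sort: "hwwfhfwfff", "hwwfhfwfh"
Position 1: hwwfhfwfff

hwwfhfwfff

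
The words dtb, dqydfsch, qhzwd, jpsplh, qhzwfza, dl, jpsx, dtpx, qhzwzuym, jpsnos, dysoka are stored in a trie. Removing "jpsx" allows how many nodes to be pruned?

A node on "jpsx"'s path can go only if nothing else ends at it or branches off below it.
The suffix "x" (1 node) is used only by "jpsx"; the node for "jps" still has the child "p", so pruning stops there.
Nodes removed: 1

1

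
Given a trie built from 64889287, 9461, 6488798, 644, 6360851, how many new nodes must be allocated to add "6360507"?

The longest prefix of "6360507" already in the trie is "6360" (length 4).
New nodes needed: |"6360507"| − 4 = 7 − 4 = 3.

3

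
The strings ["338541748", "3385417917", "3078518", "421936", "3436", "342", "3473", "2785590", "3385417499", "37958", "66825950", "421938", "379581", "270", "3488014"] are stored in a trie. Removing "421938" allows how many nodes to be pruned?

1

Walk "421938" from the leaf back toward the root, removing each node that no remaining word uses.
The suffix "8" (1 node) is used only by "421938"; the node for "42193" still has the child "6", so pruning stops there.
Nodes removed: 1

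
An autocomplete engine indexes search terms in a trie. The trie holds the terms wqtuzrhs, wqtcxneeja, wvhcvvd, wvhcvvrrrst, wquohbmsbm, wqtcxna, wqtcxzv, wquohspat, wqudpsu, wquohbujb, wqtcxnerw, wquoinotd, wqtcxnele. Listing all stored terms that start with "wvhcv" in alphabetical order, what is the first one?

wvhcvvd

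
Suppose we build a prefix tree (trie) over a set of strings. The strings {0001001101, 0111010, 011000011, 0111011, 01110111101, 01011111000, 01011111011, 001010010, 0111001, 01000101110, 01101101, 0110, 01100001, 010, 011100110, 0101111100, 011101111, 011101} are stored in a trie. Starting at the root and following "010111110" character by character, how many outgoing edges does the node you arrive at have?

2

The children of the "010111110" node are the distinct next characters among strings starting with "010111110".
Distinct next characters after "010111110": 0, 1.
That node has 2 child edges.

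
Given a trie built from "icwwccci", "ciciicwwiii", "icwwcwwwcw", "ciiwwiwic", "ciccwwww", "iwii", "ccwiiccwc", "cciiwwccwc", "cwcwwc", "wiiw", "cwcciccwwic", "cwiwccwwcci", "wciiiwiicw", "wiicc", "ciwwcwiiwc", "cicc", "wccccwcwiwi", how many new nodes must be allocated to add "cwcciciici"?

Walking "cwcciciici" from the root, the first 6 characters ("cwccic") follow existing edges; "i" is the first miss.
New nodes needed: |"cwcciciici"| − 6 = 10 − 6 = 4.

4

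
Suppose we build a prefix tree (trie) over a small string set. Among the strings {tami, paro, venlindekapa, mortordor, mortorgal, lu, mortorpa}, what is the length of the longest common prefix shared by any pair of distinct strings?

6

The deepest shared node is where two words last agree before diverging.
e.g. "mortordor" and "mortorgal" share the prefix "mortor" of length 6; no pair shares a longer one.
Longest shared-prefix length: 6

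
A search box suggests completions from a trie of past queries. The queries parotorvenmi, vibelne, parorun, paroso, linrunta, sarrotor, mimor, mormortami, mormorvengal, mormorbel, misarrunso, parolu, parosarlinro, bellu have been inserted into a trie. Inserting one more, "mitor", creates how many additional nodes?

Walking "mitor" from the root, the first 2 characters ("mi") follow existing edges; "t" is the first miss.
Each of the 3 remaining characters creates one node.

3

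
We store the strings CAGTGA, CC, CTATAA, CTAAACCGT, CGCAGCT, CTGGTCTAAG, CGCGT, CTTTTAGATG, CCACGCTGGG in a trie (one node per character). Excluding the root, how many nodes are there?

Trace insertions, counting only characters that open a new branch:
  "CAGTGA" → 6 new (C, A, G, T, G, A)
  "CC" → prefix "C" already present; 1 new (C)
  "CTATAA" → prefix "C" already present; 5 new (T, A, T, A, A)
  "CTAAACCGT" → prefix "CTA" already present; 6 new (A, A, C, C, G, T)
  "CGCAGCT" → prefix "C" already present; 6 new (G, C, A, G, C, T)
  "CTGGTCTAAG" → prefix "CT" already present; 8 new (G, G, T, C, T, A, A, G)
  "CGCGT" → prefix "CGC" already present; 2 new (G, T)
  "CTTTTAGATG" → prefix "CT" already present; 8 new (T, T, T, A, G, A, T, G)
  "CCACGCTGGG" → prefix "CC" already present; 8 new (A, C, G, C, T, G, G, G)
Total nodes = 6 + 1 + 5 + 6 + 6 + 8 + 2 + 8 + 8 = 50

50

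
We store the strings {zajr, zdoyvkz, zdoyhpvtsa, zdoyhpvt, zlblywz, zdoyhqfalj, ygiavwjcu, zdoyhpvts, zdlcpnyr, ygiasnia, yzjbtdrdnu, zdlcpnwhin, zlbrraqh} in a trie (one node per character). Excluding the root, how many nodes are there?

For each word, the new-node count is its length minus the longest prefix already in the trie:
  "zajr" → 4 new (z, a, j, r)
  "zdoyvkz" → prefix "z" already present; 6 new (d, o, y, v, k, z)
  "zdoyhpvtsa" → prefix "zdoy" already present; 6 new (h, p, v, t, s, a)
  "zdoyhpvt" → prefix "zdoyhpvt" already present; 0 new (none)
  "zlblywz" → prefix "z" already present; 6 new (l, b, l, y, w, z)
  "zdoyhqfalj" → prefix "zdoyh" already present; 5 new (q, f, a, l, j)
  "ygiavwjcu" → 9 new (y, g, i, a, v, w, j, c, u)
  "zdoyhpvts" → prefix "zdoyhpvts" already present; 0 new (none)
  "zdlcpnyr" → prefix "zd" already present; 6 new (l, c, p, n, y, r)
  "ygiasnia" → prefix "ygia" already present; 4 new (s, n, i, a)
  "yzjbtdrdnu" → prefix "y" already present; 9 new (z, j, b, t, d, r, d, n, u)
  "zdlcpnwhin" → prefix "zdlcpn" already present; 4 new (w, h, i, n)
  "zlbrraqh" → prefix "zlb" already present; 5 new (r, r, a, q, h)
Total nodes = 4 + 6 + 6 + 0 + 6 + 5 + 9 + 0 + 6 + 4 + 9 + 4 + 5 = 64

64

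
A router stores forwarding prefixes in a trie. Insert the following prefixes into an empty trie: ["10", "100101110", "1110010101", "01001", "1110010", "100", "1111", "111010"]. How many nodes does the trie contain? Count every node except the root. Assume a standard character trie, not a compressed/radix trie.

26

Insert word by word; a character creates a node only if that edge doesn't already exist:
  "10" → 2 new (1, 0)
  "100101110" → prefix "10" already present; 7 new (0, 1, 0, 1, 1, 1, 0)
  "1110010101" → prefix "1" already present; 9 new (1, 1, 0, 0, 1, 0, 1, 0, 1)
  "01001" → 5 new (0, 1, 0, 0, 1)
  "1110010" → prefix "1110010" already present; 0 new (none)
  "100" → prefix "100" already present; 0 new (none)
  "1111" → prefix "111" already present; 1 new (1)
  "111010" → prefix "1110" already present; 2 new (1, 0)
Total nodes = 2 + 7 + 9 + 5 + 0 + 0 + 1 + 2 = 26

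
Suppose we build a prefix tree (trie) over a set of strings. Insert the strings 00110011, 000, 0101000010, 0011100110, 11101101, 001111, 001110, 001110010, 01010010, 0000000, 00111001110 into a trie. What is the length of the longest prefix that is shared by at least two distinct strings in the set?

9

Look for the deepest trie node that still has at least two words in its subtree.
e.g. "0011100110" and "00111001110" share the prefix "001110011" of length 9; no pair shares a longer one.
Longest shared-prefix length: 9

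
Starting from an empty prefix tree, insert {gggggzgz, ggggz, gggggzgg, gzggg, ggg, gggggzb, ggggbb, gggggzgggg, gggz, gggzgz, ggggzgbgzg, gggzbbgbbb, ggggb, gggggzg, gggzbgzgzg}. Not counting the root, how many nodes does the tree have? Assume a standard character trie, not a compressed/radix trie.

38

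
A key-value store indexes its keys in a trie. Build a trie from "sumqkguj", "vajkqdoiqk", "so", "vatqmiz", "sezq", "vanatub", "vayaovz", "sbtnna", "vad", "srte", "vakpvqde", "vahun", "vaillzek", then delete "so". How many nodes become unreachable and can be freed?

1

Walk "so" from the leaf back toward the root, removing each node that no remaining word uses.
The suffix "o" (1 node) is used only by "so"; the node for "s" still has the child "u", so pruning stops there.
Nodes removed: 1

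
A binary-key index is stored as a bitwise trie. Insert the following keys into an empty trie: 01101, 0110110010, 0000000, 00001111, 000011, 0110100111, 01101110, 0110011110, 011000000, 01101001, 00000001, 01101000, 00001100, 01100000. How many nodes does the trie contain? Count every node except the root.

Insert word by word; a character creates a node only if that edge doesn't already exist:
  "01101" → 5 new (0, 1, 1, 0, 1)
  "0110110010" → prefix "01101" already present; 5 new (1, 0, 0, 1, 0)
  "0000000" → prefix "0" already present; 6 new (0, 0, 0, 0, 0, 0)
  "00001111" → prefix "0000" already present; 4 new (1, 1, 1, 1)
  "000011" → prefix "000011" already present; 0 new (none)
  "0110100111" → prefix "01101" already present; 5 new (0, 0, 1, 1, 1)
  "01101110" → prefix "011011" already present; 2 new (1, 0)
  "0110011110" → prefix "0110" already present; 6 new (0, 1, 1, 1, 1, 0)
  "011000000" → prefix "01100" already present; 4 new (0, 0, 0, 0)
  "01101001" → prefix "01101001" already present; 0 new (none)
  "00000001" → prefix "0000000" already present; 1 new (1)
  "01101000" → prefix "0110100" already present; 1 new (0)
  "00001100" → prefix "000011" already present; 2 new (0, 0)
  "01100000" → prefix "01100000" already present; 0 new (none)
Total nodes = 5 + 5 + 6 + 4 + 0 + 5 + 2 + 6 + 4 + 0 + 1 + 1 + 2 + 0 = 41

41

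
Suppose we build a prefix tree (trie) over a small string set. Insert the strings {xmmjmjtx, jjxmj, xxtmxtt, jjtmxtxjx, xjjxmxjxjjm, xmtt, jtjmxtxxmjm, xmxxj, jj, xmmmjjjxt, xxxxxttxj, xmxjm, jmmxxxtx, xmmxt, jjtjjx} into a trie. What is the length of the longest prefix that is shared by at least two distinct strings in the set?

3

The deepest shared node is where two words last agree before diverging.
e.g. "jjtjjx" and "jjtmxtxjx" share the prefix "jjt" of length 3; no pair shares a longer one.
Longest shared-prefix length: 3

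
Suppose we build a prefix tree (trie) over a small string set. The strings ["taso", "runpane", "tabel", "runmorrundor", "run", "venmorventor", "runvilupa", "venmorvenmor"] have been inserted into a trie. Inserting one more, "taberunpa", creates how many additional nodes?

5

"tabe" is already a path in the trie; the remaining "runpa" must be added.
So 9 − 4 = 5 new nodes.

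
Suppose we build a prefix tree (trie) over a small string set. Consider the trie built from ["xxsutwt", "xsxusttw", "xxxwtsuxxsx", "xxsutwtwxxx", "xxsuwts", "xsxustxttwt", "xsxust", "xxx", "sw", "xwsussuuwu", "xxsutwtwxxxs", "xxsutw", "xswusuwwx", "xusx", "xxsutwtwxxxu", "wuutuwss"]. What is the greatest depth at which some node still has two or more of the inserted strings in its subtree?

11

Equivalently: take the maximum, over all pairs, of their longest common prefix length.
"xxsutwtwxxx" and "xxsutwtwxxxs" agree on "xxsutwtwxxx" (11 characters) before diverging; nothing deeper is shared.
Longest shared-prefix length: 11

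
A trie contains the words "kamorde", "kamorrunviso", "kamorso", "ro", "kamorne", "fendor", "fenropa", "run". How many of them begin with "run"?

Filter for entries beginning with "run":
Words under "run": run
Count: 1

1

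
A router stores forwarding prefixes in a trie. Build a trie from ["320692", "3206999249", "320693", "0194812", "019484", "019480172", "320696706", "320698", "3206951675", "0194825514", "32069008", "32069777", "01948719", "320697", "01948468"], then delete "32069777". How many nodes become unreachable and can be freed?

Walk "32069777" from the leaf back toward the root, removing each node that no remaining word uses.
The suffix "77" (2 nodes) is used only by "32069777"; "320697" is itself a stored word, so pruning stops there.
Nodes removed: 2

2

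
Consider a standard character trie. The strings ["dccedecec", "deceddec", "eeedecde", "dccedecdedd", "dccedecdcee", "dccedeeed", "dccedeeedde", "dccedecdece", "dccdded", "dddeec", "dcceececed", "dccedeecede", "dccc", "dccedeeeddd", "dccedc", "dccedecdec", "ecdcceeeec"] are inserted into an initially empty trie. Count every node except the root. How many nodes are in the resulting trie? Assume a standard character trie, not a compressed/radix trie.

For each word, the new-node count is its length minus the longest prefix already in the trie:
  "dccedecec" → 9 new (d, c, c, e, d, e, c, e, c)
  "deceddec" → prefix "d" already present; 7 new (e, c, e, d, d, e, c)
  "eeedecde" → 8 new (e, e, e, d, e, c, d, e)
  "dccedecdedd" → prefix "dccedec" already present; 4 new (d, e, d, d)
  "dccedecdcee" → prefix "dccedecd" already present; 3 new (c, e, e)
  "dccedeeed" → prefix "dccede" already present; 3 new (e, e, d)
  "dccedeeedde" → prefix "dccedeeed" already present; 2 new (d, e)
  "dccedecdece" → prefix "dccedecde" already present; 2 new (c, e)
  "dccdded" → prefix "dcc" already present; 4 new (d, d, e, d)
  "dddeec" → prefix "d" already present; 5 new (d, d, e, e, c)
  "dcceececed" → prefix "dcce" already present; 6 new (e, c, e, c, e, d)
  "dccedeecede" → prefix "dccedee" already present; 4 new (c, e, d, e)
  "dccc" → prefix "dcc" already present; 1 new (c)
  "dccedeeeddd" → prefix "dccedeeedd" already present; 1 new (d)
  "dccedc" → prefix "dcced" already present; 1 new (c)
  "dccedecdec" → prefix "dccedecdec" already present; 0 new (none)
  "ecdcceeeec" → prefix "e" already present; 9 new (c, d, c, c, e, e, e, e, c)
Total nodes = 9 + 7 + 8 + 4 + 3 + 3 + 2 + 2 + 4 + 5 + 6 + 4 + 1 + 1 + 1 + 0 + 9 = 69

69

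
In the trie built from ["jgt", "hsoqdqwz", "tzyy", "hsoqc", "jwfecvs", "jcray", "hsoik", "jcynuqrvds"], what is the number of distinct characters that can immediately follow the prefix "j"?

3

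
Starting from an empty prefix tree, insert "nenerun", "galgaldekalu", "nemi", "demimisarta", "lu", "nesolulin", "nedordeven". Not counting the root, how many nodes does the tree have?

49

For each word, the new-node count is its length minus the longest prefix already in the trie:
  "nenerun" → 7 new (n, e, n, e, r, u, n)
  "galgaldekalu" → 12 new (g, a, l, g, a, l, d, e, k, a, l, u)
  "nemi" → prefix "ne" already present; 2 new (m, i)
  "demimisarta" → 11 new (d, e, m, i, m, i, s, a, r, t, a)
  "lu" → 2 new (l, u)
  "nesolulin" → prefix "ne" already present; 7 new (s, o, l, u, l, i, n)
  "nedordeven" → prefix "ne" already present; 8 new (d, o, r, d, e, v, e, n)
Total nodes = 7 + 12 + 2 + 11 + 2 + 7 + 8 = 49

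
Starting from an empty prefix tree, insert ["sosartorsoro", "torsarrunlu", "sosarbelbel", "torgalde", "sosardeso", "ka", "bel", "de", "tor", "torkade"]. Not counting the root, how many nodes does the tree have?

49

Count nodes per top-level branch (shared prefixes stored once):
  'b'-branch (bel): 3 nodes
  'd'-branch (de): 2 nodes
  'k'-branch (ka): 2 nodes
  's'-branch (sosarbelbel, sosardeso, sosartorsoro): 22 nodes
  't'-branch (tor, torgalde, torkade, torsarrunlu): 20 nodes
Sum: 49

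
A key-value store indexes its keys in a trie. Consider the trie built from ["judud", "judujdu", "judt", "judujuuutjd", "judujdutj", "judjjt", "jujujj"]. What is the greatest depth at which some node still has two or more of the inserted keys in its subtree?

Look for the deepest trie node that still has at least two words in its subtree.
e.g. "judujdu" and "judujdutj" share the prefix "judujdu" of length 7; no pair shares a longer one.
Longest shared-prefix length: 7

7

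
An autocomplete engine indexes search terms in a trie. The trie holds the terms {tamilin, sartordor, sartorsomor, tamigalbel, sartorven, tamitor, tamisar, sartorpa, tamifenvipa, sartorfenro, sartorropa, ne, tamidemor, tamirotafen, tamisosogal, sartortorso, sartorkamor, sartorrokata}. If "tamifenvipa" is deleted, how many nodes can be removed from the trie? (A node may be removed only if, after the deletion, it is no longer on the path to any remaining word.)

After clearing the end-marker at "tamifenvipa", prune upward until reaching a node still needed by another word.
The suffix "fenvipa" (7 nodes) is used only by "tamifenvipa"; the node for "tami" still has the child "l", so pruning stops there.
Nodes removed: 7

7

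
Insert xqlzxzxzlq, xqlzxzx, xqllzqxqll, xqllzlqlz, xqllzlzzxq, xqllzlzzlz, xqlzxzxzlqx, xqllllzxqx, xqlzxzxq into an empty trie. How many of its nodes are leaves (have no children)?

7

A leaf is a node with no children — equivalently, the end of a word that is not a proper prefix of any other stored word.
Those words: "xqllllzxqx", "xqllzlqlz", "xqllzlzzlz", "xqllzlzzxq", "xqllzqxqll", "xqlzxzxq", "xqlzxzxzlqx"
Leaf count: 7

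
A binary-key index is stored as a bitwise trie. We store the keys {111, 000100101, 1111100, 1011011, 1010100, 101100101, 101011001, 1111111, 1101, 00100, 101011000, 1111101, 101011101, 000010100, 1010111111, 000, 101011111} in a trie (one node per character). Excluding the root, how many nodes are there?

For each word, the new-node count is its length minus the longest prefix already in the trie:
  "111" → 3 new (1, 1, 1)
  "000100101" → 9 new (0, 0, 0, 1, 0, 0, 1, 0, 1)
  "1111100" → prefix "111" already present; 4 new (1, 1, 0, 0)
  "1011011" → prefix "1" already present; 6 new (0, 1, 1, 0, 1, 1)
  "1010100" → prefix "101" already present; 4 new (0, 1, 0, 0)
  "101100101" → prefix "10110" already present; 4 new (0, 1, 0, 1)
  "101011001" → prefix "10101" already present; 4 new (1, 0, 0, 1)
  "1111111" → prefix "11111" already present; 2 new (1, 1)
  "1101" → prefix "11" already present; 2 new (0, 1)
  "00100" → prefix "00" already present; 3 new (1, 0, 0)
  "101011000" → prefix "10101100" already present; 1 new (0)
  "1111101" → prefix "111110" already present; 1 new (1)
  "101011101" → prefix "101011" already present; 3 new (1, 0, 1)
  "000010100" → prefix "000" already present; 6 new (0, 1, 0, 1, 0, 0)
  "1010111111" → prefix "1010111" already present; 3 new (1, 1, 1)
  "000" → prefix "000" already present; 0 new (none)
  "101011111" → prefix "101011111" already present; 0 new (none)
Total nodes = 3 + 9 + 4 + 6 + 4 + 4 + 4 + 2 + 2 + 3 + 1 + 1 + 3 + 6 + 3 + 0 + 0 = 55

55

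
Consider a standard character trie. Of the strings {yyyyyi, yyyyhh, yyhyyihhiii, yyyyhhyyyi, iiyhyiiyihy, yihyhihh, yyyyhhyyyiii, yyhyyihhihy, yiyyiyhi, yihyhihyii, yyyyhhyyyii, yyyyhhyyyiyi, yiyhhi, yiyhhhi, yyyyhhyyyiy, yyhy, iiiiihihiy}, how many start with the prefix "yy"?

10

Traverse to the node for "yy", then collect every word in that subtree.
Matches: "yyhy", "yyhyyihhihy", "yyhyyihhiii", "yyyyhh", "yyyyhhyyyi", "yyyyhhyyyii", "yyyyhhyyyiii", "yyyyhhyyyiy", "yyyyhhyyyiyi", "yyyyyi"
Count: 10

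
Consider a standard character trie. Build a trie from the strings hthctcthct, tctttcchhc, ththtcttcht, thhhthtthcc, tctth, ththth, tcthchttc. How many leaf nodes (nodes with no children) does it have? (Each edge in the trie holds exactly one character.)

Leaves are exactly the stored words that no other stored word extends.
Those words: "hthctcthct", "tcthchttc", "tctth", "tctttcchhc", "thhhthtthcc", "ththtcttcht", "ththth"
Leaf count: 7

7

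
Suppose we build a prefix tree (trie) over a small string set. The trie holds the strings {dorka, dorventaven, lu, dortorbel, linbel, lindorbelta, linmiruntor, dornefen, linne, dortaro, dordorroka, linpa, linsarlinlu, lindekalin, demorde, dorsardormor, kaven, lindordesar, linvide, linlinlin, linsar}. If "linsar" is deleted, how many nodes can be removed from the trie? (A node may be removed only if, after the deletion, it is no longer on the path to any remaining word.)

After clearing the end-marker at "linsar", prune upward until reaching a node still needed by another word.
Every node on "linsar" is still needed (e.g. by "linsarlinlu"), so nothing is freed.
Nodes removed: 0

0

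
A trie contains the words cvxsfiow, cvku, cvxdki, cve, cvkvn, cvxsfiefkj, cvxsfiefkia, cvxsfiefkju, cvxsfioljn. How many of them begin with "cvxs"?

Filter for entries beginning with "cvxs":
Matches: "cvxsfiefkia", "cvxsfiefkj", "cvxsfiefkju", "cvxsfioljn", "cvxsfiow"
Count: 5

5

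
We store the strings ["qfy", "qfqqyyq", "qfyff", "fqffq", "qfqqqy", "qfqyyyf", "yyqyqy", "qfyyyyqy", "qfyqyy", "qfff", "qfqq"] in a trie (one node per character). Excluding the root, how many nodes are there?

37

For each word, the new-node count is its length minus the longest prefix already in the trie:
  "qfy" → 3 new (q, f, y)
  "qfqqyyq" → prefix "qf" already present; 5 new (q, q, y, y, q)
  "qfyff" → prefix "qfy" already present; 2 new (f, f)
  "fqffq" → 5 new (f, q, f, f, q)
  "qfqqqy" → prefix "qfqq" already present; 2 new (q, y)
  "qfqyyyf" → prefix "qfq" already present; 4 new (y, y, y, f)
  "yyqyqy" → 6 new (y, y, q, y, q, y)
  "qfyyyyqy" → prefix "qfy" already present; 5 new (y, y, y, q, y)
  "qfyqyy" → prefix "qfy" already present; 3 new (q, y, y)
  "qfff" → prefix "qf" already present; 2 new (f, f)
  "qfqq" → prefix "qfqq" already present; 0 new (none)
Total nodes = 3 + 5 + 2 + 5 + 2 + 4 + 6 + 5 + 3 + 2 + 0 = 37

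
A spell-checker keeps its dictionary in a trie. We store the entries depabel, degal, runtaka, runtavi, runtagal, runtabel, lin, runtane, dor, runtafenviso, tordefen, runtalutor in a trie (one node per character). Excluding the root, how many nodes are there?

Insert word by word; a character creates a node only if that edge doesn't already exist:
  "depabel" → 7 new (d, e, p, a, b, e, l)
  "degal" → prefix "de" already present; 3 new (g, a, l)
  "runtaka" → 7 new (r, u, n, t, a, k, a)
  "runtavi" → prefix "runta" already present; 2 new (v, i)
  "runtagal" → prefix "runta" already present; 3 new (g, a, l)
  "runtabel" → prefix "runta" already present; 3 new (b, e, l)
  "lin" → 3 new (l, i, n)
  "runtane" → prefix "runta" already present; 2 new (n, e)
  "dor" → prefix "d" already present; 2 new (o, r)
  "runtafenviso" → prefix "runta" already present; 7 new (f, e, n, v, i, s, o)
  "tordefen" → 8 new (t, o, r, d, e, f, e, n)
  "runtalutor" → prefix "runta" already present; 5 new (l, u, t, o, r)
Total nodes = 7 + 3 + 7 + 2 + 3 + 3 + 3 + 2 + 2 + 7 + 8 + 5 = 52

52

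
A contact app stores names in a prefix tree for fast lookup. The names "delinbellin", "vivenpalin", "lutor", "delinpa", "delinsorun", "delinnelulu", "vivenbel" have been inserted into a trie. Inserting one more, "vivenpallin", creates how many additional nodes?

The longest prefix of "vivenpallin" already in the trie is "vivenpal" (length 8).
Each of the 3 remaining characters creates one node.

3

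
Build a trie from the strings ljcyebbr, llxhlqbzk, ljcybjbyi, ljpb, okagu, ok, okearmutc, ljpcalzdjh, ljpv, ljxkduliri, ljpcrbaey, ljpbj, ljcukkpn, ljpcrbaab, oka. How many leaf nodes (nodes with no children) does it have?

A leaf is a node with no children — equivalently, the end of a word that is not a proper prefix of any other stored word.
Those words: "ljcukkpn", "ljcybjbyi", "ljcyebbr", "ljpbj", "ljpcalzdjh", "ljpcrbaab", "ljpcrbaey", "ljpv", "ljxkduliri", "llxhlqbzk", "okagu", "okearmutc"
Leaf count: 12

12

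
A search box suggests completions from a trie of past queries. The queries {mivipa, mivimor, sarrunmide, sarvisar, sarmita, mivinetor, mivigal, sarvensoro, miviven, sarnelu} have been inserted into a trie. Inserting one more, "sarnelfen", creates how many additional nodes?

3

"sarnel" is already a path in the trie; the remaining "fen" must be added.
Each of the 3 remaining characters creates one node.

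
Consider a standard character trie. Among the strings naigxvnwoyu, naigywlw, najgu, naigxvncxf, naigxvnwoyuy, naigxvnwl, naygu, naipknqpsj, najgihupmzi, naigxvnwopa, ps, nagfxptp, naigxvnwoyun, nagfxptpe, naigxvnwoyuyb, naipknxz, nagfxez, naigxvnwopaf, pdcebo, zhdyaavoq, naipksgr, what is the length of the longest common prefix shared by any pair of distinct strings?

12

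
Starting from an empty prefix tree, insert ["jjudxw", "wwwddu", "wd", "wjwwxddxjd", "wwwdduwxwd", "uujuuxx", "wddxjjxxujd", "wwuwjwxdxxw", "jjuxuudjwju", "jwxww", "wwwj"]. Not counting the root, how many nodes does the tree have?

Trace insertions, counting only characters that open a new branch:
  "jjudxw" → 6 new (j, j, u, d, x, w)
  "wwwddu" → 6 new (w, w, w, d, d, u)
  "wd" → prefix "w" already present; 1 new (d)
  "wjwwxddxjd" → prefix "w" already present; 9 new (j, w, w, x, d, d, x, j, d)
  "wwwdduwxwd" → prefix "wwwddu" already present; 4 new (w, x, w, d)
  "uujuuxx" → 7 new (u, u, j, u, u, x, x)
  "wddxjjxxujd" → prefix "wd" already present; 9 new (d, x, j, j, x, x, u, j, d)
  "wwuwjwxdxxw" → prefix "ww" already present; 9 new (u, w, j, w, x, d, x, x, w)
  "jjuxuudjwju" → prefix "jju" already present; 8 new (x, u, u, d, j, w, j, u)
  "jwxww" → prefix "j" already present; 4 new (w, x, w, w)
  "wwwj" → prefix "www" already present; 1 new (j)
Total nodes = 6 + 6 + 1 + 9 + 4 + 7 + 9 + 9 + 8 + 4 + 1 = 64

64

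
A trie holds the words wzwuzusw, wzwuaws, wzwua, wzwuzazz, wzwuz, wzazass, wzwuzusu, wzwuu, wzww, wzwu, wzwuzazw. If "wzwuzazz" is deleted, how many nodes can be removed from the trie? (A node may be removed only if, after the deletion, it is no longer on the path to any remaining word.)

Walk "wzwuzazz" from the leaf back toward the root, removing each node that no remaining word uses.
The suffix "z" (1 node) is used only by "wzwuzazz"; the node for "wzwuzaz" still has the child "w", so pruning stops there.
Nodes removed: 1

1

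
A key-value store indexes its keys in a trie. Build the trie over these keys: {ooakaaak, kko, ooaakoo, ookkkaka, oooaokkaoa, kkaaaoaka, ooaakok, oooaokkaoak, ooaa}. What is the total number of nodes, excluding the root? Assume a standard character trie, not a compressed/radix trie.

38

Trie structure (* marks end of a word):
(root)
├─ k
│  └─ k
│     ├─ a
│     │  └─ a
│     │     └─ a
│     │        └─ o
│     │           └─ a
│     │              └─ k
│     │                 └─ a *
│     └─ o *
└─ o
   └─ o
      ├─ a
      │  ├─ a *
      │  │  └─ k
      │  │     └─ o
      │  │        ├─ k *
      │  │        └─ o *
      │  └─ k
      │     └─ a
      │        └─ a
      │           └─ a
      │              └─ k *
      ├─ k
      │  └─ k
      │     └─ k
      │        └─ a
      │           └─ k
      │              └─ a *
      └─ o
         └─ a
            └─ o
               └─ k
                  └─ k
                     └─ a
                        └─ o
                           └─ a *
                              └─ k *
Counting every labelled node above: 38.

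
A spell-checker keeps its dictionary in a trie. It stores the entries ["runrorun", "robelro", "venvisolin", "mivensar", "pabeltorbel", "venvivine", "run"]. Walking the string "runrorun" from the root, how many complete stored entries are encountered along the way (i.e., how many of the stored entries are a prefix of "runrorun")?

Check each prefix of "runrorun" against the stored set — each match is an end-marker on the path.
Prefixes of the query that are stored words: "run", "runrorun"
Count: 2

2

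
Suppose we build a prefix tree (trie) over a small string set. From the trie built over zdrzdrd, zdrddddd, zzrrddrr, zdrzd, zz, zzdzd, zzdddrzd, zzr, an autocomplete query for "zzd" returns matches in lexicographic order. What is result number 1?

zzdddrzd

Words with prefix "zzd", in lexicographic order: "zzdddrzd", "zzdzd"
The 1st is zzdddrzd.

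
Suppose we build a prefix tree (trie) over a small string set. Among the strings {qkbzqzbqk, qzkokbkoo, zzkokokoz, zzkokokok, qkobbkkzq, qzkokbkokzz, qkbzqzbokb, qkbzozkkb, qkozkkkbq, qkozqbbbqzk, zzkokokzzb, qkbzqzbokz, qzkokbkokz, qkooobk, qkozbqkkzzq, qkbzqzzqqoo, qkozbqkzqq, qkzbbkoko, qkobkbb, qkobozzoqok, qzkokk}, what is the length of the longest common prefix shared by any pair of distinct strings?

Equivalently: take the maximum, over all pairs, of their longest common prefix length.
e.g. "qzkokbkokz" and "qzkokbkokzz" share the prefix "qzkokbkokz" of length 10; no pair shares a longer one.
Longest shared-prefix length: 10

10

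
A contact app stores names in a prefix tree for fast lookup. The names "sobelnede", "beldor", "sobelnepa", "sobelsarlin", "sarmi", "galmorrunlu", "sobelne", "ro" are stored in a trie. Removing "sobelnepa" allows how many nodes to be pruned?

2

A node on "sobelnepa"'s path can go only if nothing else ends at it or branches off below it.
The suffix "pa" (2 nodes) is used only by "sobelnepa"; the node for "sobelne" still has the child "d", so pruning stops there.
Nodes removed: 2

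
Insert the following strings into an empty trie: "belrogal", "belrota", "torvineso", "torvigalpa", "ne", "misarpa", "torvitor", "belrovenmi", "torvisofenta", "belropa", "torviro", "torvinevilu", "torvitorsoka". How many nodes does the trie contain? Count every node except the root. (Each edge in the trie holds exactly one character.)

For each word, the new-node count is its length minus the longest prefix already in the trie:
  "belrogal" → 8 new (b, e, l, r, o, g, a, l)
  "belrota" → prefix "belro" already present; 2 new (t, a)
  "torvineso" → 9 new (t, o, r, v, i, n, e, s, o)
  "torvigalpa" → prefix "torvi" already present; 5 new (g, a, l, p, a)
  "ne" → 2 new (n, e)
  "misarpa" → 7 new (m, i, s, a, r, p, a)
  "torvitor" → prefix "torvi" already present; 3 new (t, o, r)
  "belrovenmi" → prefix "belro" already present; 5 new (v, e, n, m, i)
  "torvisofenta" → prefix "torvi" already present; 7 new (s, o, f, e, n, t, a)
  "belropa" → prefix "belro" already present; 2 new (p, a)
  "torviro" → prefix "torvi" already present; 2 new (r, o)
  "torvinevilu" → prefix "torvine" already present; 4 new (v, i, l, u)
  "torvitorsoka" → prefix "torvitor" already present; 4 new (s, o, k, a)
Total nodes = 8 + 2 + 9 + 5 + 2 + 7 + 3 + 5 + 7 + 2 + 2 + 4 + 4 = 60

60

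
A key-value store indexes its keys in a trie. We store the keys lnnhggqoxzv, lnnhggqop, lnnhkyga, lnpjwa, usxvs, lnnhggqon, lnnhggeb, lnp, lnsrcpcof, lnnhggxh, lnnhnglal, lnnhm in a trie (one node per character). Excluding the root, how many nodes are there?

Trace insertions, counting only characters that open a new branch:
  "lnnhggqoxzv" → 11 new (l, n, n, h, g, g, q, o, x, z, v)
  "lnnhggqop" → prefix "lnnhggqo" already present; 1 new (p)
  "lnnhkyga" → prefix "lnnh" already present; 4 new (k, y, g, a)
  "lnpjwa" → prefix "ln" already present; 4 new (p, j, w, a)
  "usxvs" → 5 new (u, s, x, v, s)
  "lnnhggqon" → prefix "lnnhggqo" already present; 1 new (n)
  "lnnhggeb" → prefix "lnnhgg" already present; 2 new (e, b)
  "lnp" → prefix "lnp" already present; 0 new (none)
  "lnsrcpcof" → prefix "ln" already present; 7 new (s, r, c, p, c, o, f)
  "lnnhggxh" → prefix "lnnhgg" already present; 2 new (x, h)
  "lnnhnglal" → prefix "lnnh" already present; 5 new (n, g, l, a, l)
  "lnnhm" → prefix "lnnh" already present; 1 new (m)
Total nodes = 11 + 1 + 4 + 4 + 5 + 1 + 2 + 0 + 7 + 2 + 5 + 1 = 43

43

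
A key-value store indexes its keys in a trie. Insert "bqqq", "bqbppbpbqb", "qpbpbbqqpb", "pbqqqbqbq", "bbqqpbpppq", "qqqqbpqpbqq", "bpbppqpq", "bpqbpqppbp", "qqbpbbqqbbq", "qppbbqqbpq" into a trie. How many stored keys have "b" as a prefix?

Filter for entries beginning with "b":
Matches: "bbqqpbpppq", "bpbppqpq", "bpqbpqppbp", "bqbppbpbqb", "bqqq"
Count: 5

5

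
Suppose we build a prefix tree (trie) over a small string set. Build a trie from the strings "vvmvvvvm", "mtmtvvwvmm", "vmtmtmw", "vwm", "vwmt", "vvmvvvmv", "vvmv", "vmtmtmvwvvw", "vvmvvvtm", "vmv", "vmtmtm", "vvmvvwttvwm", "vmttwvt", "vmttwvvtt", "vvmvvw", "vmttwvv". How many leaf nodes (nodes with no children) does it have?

Leaves are exactly the stored words that no other stored word extends.
Those words: "mtmtvvwvmm", "vmtmtmvwvvw", "vmtmtmw", "vmttwvt", "vmttwvvtt", "vmv", "vvmvvvmv", "vvmvvvtm", "vvmvvvvm", "vvmvvwttvwm", "vwmt"
Leaf count: 11

11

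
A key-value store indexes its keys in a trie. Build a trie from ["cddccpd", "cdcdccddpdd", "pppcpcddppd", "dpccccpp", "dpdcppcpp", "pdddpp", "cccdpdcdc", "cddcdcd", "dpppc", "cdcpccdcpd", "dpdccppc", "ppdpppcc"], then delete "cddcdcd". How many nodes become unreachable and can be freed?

After clearing the end-marker at "cddcdcd", prune upward until reaching a node still needed by another word.
The suffix "dcd" (3 nodes) is used only by "cddcdcd"; the node for "cddc" still has the child "c", so pruning stops there.
Nodes removed: 3

3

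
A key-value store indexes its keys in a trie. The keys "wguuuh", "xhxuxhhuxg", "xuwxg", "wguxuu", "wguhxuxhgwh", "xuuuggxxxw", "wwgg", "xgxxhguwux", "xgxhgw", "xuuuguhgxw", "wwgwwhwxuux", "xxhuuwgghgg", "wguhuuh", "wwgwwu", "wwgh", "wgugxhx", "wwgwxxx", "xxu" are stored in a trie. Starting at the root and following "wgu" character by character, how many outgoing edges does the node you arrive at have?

4

The children of the "wgu" node are the distinct next characters among strings starting with "wgu".
Characters that immediately follow "wgu" among the stored strings: {g, h, u, x}.
That node has 4 child edges.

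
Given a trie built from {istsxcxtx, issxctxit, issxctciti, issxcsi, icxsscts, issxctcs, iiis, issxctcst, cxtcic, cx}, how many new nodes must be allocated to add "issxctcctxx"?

4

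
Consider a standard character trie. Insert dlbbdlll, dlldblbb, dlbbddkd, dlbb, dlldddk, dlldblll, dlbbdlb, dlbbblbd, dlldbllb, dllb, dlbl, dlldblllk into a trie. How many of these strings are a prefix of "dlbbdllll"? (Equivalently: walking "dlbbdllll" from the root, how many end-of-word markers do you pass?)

Check each prefix of "dlbbdllll" against the stored set — each match is an end-marker on the path.
Prefixes of the query that are stored words: "dlbb", "dlbbdlll"
Count: 2

2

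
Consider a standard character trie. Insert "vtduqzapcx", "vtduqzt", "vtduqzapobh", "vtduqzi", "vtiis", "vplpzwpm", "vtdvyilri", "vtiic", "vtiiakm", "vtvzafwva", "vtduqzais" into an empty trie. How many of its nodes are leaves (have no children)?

Leaves are exactly the stored words that no other stored word extends.
Those words: "vplpzwpm", "vtduqzais", "vtduqzapcx", "vtduqzapobh", "vtduqzi", "vtduqzt", "vtdvyilri", "vtiiakm", "vtiic", "vtiis", "vtvzafwva"
Leaf count: 11

11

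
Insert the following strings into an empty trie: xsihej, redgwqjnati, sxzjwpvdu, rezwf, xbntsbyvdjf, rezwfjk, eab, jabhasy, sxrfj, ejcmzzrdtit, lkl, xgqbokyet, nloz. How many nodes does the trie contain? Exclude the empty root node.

For each word, the new-node count is its length minus the longest prefix already in the trie:
  "xsihej" → 6 new (x, s, i, h, e, j)
  "redgwqjnati" → 11 new (r, e, d, g, w, q, j, n, a, t, i)
  "sxzjwpvdu" → 9 new (s, x, z, j, w, p, v, d, u)
  "rezwf" → prefix "re" already present; 3 new (z, w, f)
  "xbntsbyvdjf" → prefix "x" already present; 10 new (b, n, t, s, b, y, v, d, j, f)
  "rezwfjk" → prefix "rezwf" already present; 2 new (j, k)
  "eab" → 3 new (e, a, b)
  "jabhasy" → 7 new (j, a, b, h, a, s, y)
  "sxrfj" → prefix "sx" already present; 3 new (r, f, j)
  "ejcmzzrdtit" → prefix "e" already present; 10 new (j, c, m, z, z, r, d, t, i, t)
  "lkl" → 3 new (l, k, l)
  "xgqbokyet" → prefix "x" already present; 8 new (g, q, b, o, k, y, e, t)
  "nloz" → 4 new (n, l, o, z)
Total nodes = 6 + 11 + 9 + 3 + 10 + 2 + 3 + 7 + 3 + 10 + 3 + 8 + 4 = 79

79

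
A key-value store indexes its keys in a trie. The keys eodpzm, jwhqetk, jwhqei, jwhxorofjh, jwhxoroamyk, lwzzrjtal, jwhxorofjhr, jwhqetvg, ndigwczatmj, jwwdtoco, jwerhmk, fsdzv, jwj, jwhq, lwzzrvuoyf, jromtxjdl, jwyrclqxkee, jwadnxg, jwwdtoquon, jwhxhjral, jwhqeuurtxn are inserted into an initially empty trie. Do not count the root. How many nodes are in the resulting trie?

Trace insertions, counting only characters that open a new branch:
  "eodpzm" → 6 new (e, o, d, p, z, m)
  "jwhqetk" → 7 new (j, w, h, q, e, t, k)
  "jwhqei" → prefix "jwhqe" already present; 1 new (i)
  "jwhxorofjh" → prefix "jwh" already present; 7 new (x, o, r, o, f, j, h)
  "jwhxoroamyk" → prefix "jwhxoro" already present; 4 new (a, m, y, k)
  "lwzzrjtal" → 9 new (l, w, z, z, r, j, t, a, l)
  "jwhxorofjhr" → prefix "jwhxorofjh" already present; 1 new (r)
  "jwhqetvg" → prefix "jwhqet" already present; 2 new (v, g)
  "ndigwczatmj" → 11 new (n, d, i, g, w, c, z, a, t, m, j)
  "jwwdtoco" → prefix "jw" already present; 6 new (w, d, t, o, c, o)
  "jwerhmk" → prefix "jw" already present; 5 new (e, r, h, m, k)
  "fsdzv" → 5 new (f, s, d, z, v)
  "jwj" → prefix "jw" already present; 1 new (j)
  "jwhq" → prefix "jwhq" already present; 0 new (none)
  "lwzzrvuoyf" → prefix "lwzzr" already present; 5 new (v, u, o, y, f)
  "jromtxjdl" → prefix "j" already present; 8 new (r, o, m, t, x, j, d, l)
  "jwyrclqxkee" → prefix "jw" already present; 9 new (y, r, c, l, q, x, k, e, e)
  "jwadnxg" → prefix "jw" already present; 5 new (a, d, n, x, g)
  "jwwdtoquon" → prefix "jwwdto" already present; 4 new (q, u, o, n)
  "jwhxhjral" → prefix "jwhx" already present; 5 new (h, j, r, a, l)
  "jwhqeuurtxn" → prefix "jwhqe" already present; 6 new (u, u, r, t, x, n)
Total nodes = 6 + 7 + 1 + 7 + 4 + 9 + 1 + 2 + 11 + 6 + 5 + 5 + 1 + 0 + 5 + 8 + 9 + 5 + 4 + 5 + 6 = 107

107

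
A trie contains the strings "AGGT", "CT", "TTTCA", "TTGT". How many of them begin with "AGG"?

Walk to "AGG"; the words in its subtree are exactly those with that prefix.
Matches: "AGGT"
Count: 1

1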